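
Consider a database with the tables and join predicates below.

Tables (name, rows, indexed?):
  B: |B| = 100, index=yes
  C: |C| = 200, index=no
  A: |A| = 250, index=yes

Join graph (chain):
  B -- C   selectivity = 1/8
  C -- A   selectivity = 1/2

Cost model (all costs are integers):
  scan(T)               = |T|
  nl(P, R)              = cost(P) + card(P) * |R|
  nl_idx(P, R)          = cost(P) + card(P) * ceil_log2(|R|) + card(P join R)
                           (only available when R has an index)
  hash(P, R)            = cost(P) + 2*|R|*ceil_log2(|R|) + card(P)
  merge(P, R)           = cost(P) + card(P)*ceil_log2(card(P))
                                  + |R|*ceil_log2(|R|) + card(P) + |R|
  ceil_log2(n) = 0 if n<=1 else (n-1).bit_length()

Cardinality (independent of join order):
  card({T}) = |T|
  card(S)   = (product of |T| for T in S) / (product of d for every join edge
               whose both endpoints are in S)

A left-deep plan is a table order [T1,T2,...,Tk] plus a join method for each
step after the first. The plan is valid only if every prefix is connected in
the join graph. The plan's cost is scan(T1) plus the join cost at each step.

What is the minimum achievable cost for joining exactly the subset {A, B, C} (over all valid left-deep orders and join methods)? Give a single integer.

8300

Selinger DP over subsets of {A,B,C}:
  {B}: scan cost=100, card=100
  {C}: scan cost=200, card=200
  {A}: scan cost=250, card=250
  {BC}: card=2500; try (B,hash)→1800, (C,merge)→2700, (B,merge)→2800, (C,hash)→3400, (B,nl_idx)→4100, (C,nl)→20100 …(+1); best=1800 via (B,hash)
  {AC}: card=25000; try (C,hash)→3700, (A,merge)→4250, (C,merge)→4300, (A,hash)→4400, (A,nl_idx)→26800, (A,nl)→50200 …(+1); best=3700 via (C,hash)
  {ABC}: card=312500; try (A,hash)→8300, (B,hash)→30100, (A,merge)→36550, (A,nl_idx)→334300, (B,merge)→404500, (B,nl_idx)→491200 …(+2); best=8300 via (A,hash)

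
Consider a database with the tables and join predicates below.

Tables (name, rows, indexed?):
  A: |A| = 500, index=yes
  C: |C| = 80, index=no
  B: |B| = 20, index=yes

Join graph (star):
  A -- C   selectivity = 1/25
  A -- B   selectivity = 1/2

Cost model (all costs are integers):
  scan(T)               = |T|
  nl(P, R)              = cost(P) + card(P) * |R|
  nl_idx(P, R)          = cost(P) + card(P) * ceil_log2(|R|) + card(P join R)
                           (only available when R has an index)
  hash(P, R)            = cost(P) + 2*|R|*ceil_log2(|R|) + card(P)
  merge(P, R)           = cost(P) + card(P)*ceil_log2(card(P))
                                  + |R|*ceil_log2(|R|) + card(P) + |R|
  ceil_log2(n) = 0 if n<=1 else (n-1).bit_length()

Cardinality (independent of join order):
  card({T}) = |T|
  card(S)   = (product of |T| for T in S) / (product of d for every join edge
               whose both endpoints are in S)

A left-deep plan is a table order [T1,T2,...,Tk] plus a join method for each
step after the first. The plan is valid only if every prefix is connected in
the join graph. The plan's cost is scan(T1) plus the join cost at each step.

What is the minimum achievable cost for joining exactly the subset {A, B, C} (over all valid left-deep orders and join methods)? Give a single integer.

3920

Selinger DP over subsets of {A,B,C}:
  {A}: scan cost=500, card=500
  {C}: scan cost=80, card=80
  {B}: scan cost=20, card=20
  {AC}: card=1600; try (C,hash)→2120, (A,nl_idx)→2400, (A,merge)→5720, (C,merge)→6140, (A,hash)→9160, (A,nl)→40080 …(+1); best=2120 via (C,hash)
  {AB}: card=5000; try (B,hash)→1200, (A,merge)→5140, (A,nl_idx)→5200, (B,merge)→5620, (B,nl_idx)→8000, (A,hash)→9040 …(+2); best=1200 via (B,hash)
  {ABC}: card=16000; try (B,hash)→3920, (C,hash)→7320, (B,merge)→21440, (B,nl_idx)→26120, (B,nl)→34120, (C,merge)→71840 …(+1); best=3920 via (B,hash)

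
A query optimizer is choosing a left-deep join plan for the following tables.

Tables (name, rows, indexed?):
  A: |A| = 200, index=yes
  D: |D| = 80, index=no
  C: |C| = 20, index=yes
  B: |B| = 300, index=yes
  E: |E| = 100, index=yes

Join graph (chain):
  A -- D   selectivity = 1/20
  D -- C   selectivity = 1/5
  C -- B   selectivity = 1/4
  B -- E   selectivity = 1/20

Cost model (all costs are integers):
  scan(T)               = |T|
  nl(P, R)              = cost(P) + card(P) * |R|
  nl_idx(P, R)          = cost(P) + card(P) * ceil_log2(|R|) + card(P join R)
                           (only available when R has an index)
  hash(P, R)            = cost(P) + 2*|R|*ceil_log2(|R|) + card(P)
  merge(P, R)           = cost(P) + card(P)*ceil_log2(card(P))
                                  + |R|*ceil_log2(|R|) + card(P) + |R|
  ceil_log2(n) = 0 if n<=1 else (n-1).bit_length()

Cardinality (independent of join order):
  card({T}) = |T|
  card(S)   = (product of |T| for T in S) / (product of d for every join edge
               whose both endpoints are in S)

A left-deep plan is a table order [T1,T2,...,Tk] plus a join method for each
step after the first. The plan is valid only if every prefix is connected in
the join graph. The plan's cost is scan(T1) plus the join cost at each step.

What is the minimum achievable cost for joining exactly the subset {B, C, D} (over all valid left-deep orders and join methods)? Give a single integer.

3420

Selinger DP over subsets of {B,C,D}:
  {D}: scan cost=80, card=80
  {C}: scan cost=20, card=20
  {B}: scan cost=300, card=300
  {CD}: card=320; try (C,hash)→360, (D,merge)→780, (C,nl_idx)→800, (C,merge)→840, (D,hash)→1160, (D,nl)→1620 …(+1); best=360 via (C,hash)
  {BC}: card=1500; try (C,hash)→800, (B,nl_idx)→1700, (B,merge)→3140, (C,nl_idx)→3300, (C,merge)→3420, (B,hash)→5440 …(+2); best=800 via (C,hash)
  {BCD}: card=24000; try (D,hash)→3420, (B,hash)→6080, (B,merge)→6560, (D,merge)→19440, (B,nl_idx)→27240, (B,nl)→96360 …(+1); best=3420 via (D,hash)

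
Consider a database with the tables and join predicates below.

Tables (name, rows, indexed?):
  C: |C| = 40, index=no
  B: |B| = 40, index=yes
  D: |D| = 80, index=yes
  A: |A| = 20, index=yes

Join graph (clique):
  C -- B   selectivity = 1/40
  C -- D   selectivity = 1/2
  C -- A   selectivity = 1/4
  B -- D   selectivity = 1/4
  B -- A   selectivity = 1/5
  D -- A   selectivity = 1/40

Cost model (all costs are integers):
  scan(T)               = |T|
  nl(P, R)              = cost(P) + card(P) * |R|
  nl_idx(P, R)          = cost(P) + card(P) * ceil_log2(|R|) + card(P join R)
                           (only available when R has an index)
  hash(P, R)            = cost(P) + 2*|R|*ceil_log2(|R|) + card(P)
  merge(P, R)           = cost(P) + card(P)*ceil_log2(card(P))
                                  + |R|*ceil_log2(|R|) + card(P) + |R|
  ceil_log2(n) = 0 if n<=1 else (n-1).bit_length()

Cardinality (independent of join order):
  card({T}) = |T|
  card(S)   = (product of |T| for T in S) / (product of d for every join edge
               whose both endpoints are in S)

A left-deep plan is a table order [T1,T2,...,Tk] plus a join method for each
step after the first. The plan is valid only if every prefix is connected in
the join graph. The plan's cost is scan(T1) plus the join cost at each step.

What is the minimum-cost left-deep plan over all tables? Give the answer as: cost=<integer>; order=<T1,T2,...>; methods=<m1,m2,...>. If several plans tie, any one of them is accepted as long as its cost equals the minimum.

Selinger DP (subsets sized 1..n):
  {C}: scan cost=40, card=40
  {B}: scan cost=40, card=40
  {D}: scan cost=80, card=80
  {A}: scan cost=20, card=20
  {BC}: card=40; try (B,nl_idx)→320, (C,hash)→560, (B,hash)→560, (C,merge)→600, (B,merge)→600, (C,nl)→1640 …(+1); best=320 via (B,nl_idx)
  {CD}: card=1600; try (C,hash)→640, (D,merge)→960, (C,merge)→1000, (D,hash)→1200, (D,nl_idx)→1920, (D,nl)→3240 …(+1); best=640 via (C,hash)
  {AC}: card=200; try (A,hash)→280, (C,merge)→420, (A,merge)→440, (A,nl_idx)→440, (C,hash)→520, (C,nl)→820 …(+1); best=280 via (A,hash)
  {BD}: card=800; try (B,hash)→640, (D,merge)→960, (B,merge)→1000, (D,nl_idx)→1120, (D,hash)→1200, (B,nl_idx)→1360 …(+2); best=640 via (B,hash)
  {AB}: card=160; try (A,hash)→280, (B,nl_idx)→300, (A,nl_idx)→400, (B,merge)→420, (A,merge)→440, (B,hash)→520 …(+2); best=280 via (A,hash)
  {AD}: card=40; try (D,nl_idx)→200, (A,hash)→360, (A,nl_idx)→520, (D,merge)→780, (A,merge)→840, (D,hash)→1160 …(+2); best=200 via (D,nl_idx)
  {BCD}: card=400; try (D,nl_idx)→1000, (D,merge)→1240, (D,hash)→1480, (C,hash)→1920, (B,hash)→2720, (D,nl)→3520 …(+5); best=1000 via (D,nl_idx)
  {ABC}: card=40; try (A,hash)→560, (A,nl_idx)→560, (A,merge)→720, (C,hash)→920, (B,hash)→960, (A,nl)→1120 …(+5); best=560 via (A,hash)
  {ACD}: card=200; try (C,hash)→720, (C,merge)→760, (D,hash)→1600, (C,nl)→1800, (D,nl_idx)→1880, (A,hash)→2440 …(+5); best=720 via (C,hash)
  {ABD}: card=80; try (B,nl_idx)→520, (B,hash)→720, (B,merge)→760, (D,nl_idx)→1480, (D,hash)→1560, (A,hash)→1640 …(+6); best=520 via (B,nl_idx)
  {ABCD}: card=10; try (D,nl_idx)→850, (C,hash)→1080, (B,hash)→1400, (C,merge)→1440, (D,merge)→1480, (A,hash)→1600 …(+9); best=850 via (D,nl_idx)

cost=850; order=C,B,A,D; methods=nl_idx,hash,nl_idx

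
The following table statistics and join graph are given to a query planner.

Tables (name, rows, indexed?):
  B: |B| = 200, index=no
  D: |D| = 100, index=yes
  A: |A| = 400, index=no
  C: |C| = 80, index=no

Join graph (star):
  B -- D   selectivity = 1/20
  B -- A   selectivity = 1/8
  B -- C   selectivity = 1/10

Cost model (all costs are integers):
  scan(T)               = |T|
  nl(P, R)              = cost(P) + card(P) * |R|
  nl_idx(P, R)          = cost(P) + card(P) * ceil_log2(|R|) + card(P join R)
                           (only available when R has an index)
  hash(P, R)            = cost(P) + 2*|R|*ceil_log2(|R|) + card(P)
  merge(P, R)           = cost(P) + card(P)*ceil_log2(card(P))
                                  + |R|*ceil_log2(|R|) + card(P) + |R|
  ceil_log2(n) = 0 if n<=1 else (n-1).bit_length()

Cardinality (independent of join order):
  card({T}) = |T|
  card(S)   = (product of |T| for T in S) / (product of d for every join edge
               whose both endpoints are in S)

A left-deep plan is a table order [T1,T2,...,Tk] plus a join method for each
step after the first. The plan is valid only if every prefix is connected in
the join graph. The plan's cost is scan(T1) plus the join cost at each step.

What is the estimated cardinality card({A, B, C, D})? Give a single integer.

400000

Tables in S: A(400), B(200), C(80), D(100)
Edges inside S: B-D(d=20), B-A(d=8), B-C(d=10)
numerator = 400 * 200 * 80 * 100 = 640000000
denominator = 20 * 8 * 10 = 1600
card(S) = 640000000 / 1600 = 400000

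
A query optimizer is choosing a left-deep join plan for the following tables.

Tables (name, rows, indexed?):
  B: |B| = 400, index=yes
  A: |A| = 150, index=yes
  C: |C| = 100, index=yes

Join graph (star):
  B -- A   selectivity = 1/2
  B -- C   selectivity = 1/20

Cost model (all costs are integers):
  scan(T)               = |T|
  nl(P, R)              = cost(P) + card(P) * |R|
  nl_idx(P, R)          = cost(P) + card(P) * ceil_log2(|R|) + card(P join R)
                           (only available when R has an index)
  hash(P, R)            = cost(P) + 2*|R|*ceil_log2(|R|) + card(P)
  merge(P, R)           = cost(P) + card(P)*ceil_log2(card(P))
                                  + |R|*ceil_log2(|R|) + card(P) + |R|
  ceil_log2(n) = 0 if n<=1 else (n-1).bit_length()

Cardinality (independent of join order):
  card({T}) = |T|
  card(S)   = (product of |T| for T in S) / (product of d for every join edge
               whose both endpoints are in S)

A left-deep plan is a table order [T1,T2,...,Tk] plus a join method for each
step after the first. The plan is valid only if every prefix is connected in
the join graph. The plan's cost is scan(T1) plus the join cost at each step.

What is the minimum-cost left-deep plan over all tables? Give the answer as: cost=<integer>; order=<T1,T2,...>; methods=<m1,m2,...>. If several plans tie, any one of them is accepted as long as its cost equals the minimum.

Selinger DP (subsets sized 1..n):
  {B}: scan cost=400, card=400
  {A}: scan cost=150, card=150
  {C}: scan cost=100, card=100
  {AB}: card=30000; try (A,hash)→3200, (B,merge)→5500, (A,merge)→5750, (B,hash)→7500, (B,nl_idx)→31500, (A,nl_idx)→33600 …(+2); best=3200 via (A,hash)
  {BC}: card=2000; try (C,hash)→2200, (B,nl_idx)→3000, (B,merge)→4900, (C,merge)→5200, (C,nl_idx)→5200, (B,hash)→7400 …(+2); best=2200 via (C,hash)
  {ABC}: card=150000; try (A,hash)→6600, (A,merge)→27550, (C,hash)→34600, (A,nl_idx)→168200, (A,nl)→302200, (C,nl_idx)→363200 …(+2); best=6600 via (A,hash)

cost=6600; order=B,C,A; methods=hash,hash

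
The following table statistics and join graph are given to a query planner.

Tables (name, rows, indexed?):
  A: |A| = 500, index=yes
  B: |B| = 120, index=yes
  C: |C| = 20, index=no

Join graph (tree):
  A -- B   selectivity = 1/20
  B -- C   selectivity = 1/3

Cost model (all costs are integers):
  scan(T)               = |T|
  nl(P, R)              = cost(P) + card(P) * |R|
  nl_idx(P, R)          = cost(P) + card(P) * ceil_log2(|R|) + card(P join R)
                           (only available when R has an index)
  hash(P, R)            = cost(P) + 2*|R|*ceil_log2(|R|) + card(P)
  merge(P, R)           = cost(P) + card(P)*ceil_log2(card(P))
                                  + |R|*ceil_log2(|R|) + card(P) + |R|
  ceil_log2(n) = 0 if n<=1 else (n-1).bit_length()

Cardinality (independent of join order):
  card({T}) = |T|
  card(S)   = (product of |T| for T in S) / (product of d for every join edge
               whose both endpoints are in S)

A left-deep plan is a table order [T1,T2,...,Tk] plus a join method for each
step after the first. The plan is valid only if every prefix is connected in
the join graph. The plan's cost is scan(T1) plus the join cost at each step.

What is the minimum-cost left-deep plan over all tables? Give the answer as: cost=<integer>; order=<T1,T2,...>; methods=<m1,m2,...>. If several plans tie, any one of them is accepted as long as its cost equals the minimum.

Selinger DP (subsets sized 1..n):
  {A}: scan cost=500, card=500
  {B}: scan cost=120, card=120
  {C}: scan cost=20, card=20
  {AB}: card=3000; try (B,hash)→2680, (A,nl_idx)→4200, (A,merge)→6080, (B,merge)→6460, (B,nl_idx)→7000, (A,hash)→9240 …(+2); best=2680 via (B,hash)
  {BC}: card=800; try (C,hash)→440, (B,nl_idx)→960, (B,merge)→1100, (C,merge)→1200, (B,hash)→1720, (B,nl)→2420 …(+1); best=440 via (C,hash)
  {ABC}: card=20000; try (C,hash)→5880, (A,hash)→10240, (A,merge)→14240, (A,nl_idx)→27640, (C,merge)→41800, (C,nl)→62680 …(+1); best=5880 via (C,hash)

cost=5880; order=A,B,C; methods=hash,hash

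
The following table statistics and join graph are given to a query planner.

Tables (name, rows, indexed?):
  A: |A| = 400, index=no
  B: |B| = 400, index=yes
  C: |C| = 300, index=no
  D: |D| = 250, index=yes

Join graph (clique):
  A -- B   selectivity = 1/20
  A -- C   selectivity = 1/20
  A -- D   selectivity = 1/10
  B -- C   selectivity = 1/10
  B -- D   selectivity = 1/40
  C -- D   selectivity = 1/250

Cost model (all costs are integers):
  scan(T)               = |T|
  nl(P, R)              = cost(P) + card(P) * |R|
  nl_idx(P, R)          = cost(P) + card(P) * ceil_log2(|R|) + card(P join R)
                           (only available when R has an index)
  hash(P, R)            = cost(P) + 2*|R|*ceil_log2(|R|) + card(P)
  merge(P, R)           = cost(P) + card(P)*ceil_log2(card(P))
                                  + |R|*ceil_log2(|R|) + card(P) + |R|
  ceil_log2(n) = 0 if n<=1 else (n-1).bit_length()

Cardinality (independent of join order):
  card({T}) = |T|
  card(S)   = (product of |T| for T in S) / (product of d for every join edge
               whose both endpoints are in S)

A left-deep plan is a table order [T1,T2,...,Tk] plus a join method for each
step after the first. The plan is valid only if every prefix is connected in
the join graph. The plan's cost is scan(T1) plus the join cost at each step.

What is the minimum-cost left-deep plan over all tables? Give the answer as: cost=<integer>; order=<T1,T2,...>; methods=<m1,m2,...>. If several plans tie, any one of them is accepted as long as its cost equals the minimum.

cost=13000; order=C,D,B,A; methods=nl_idx,nl_idx,merge

Selinger DP (subsets sized 1..n):
  {A}: scan cost=400, card=400
  {B}: scan cost=400, card=400
  {C}: scan cost=300, card=300
  {D}: scan cost=250, card=250
  {AB}: card=8000; try (B,hash)→8000, (A,hash)→8000, (B,merge)→8400, (A,merge)→8400, (B,nl_idx)→12000, (B,nl)→160400 …(+1); best=8000 via (B,hash)
  {AC}: card=6000; try (C,hash)→6200, (A,merge)→7300, (C,merge)→7400, (A,hash)→7800, (A,nl)→120300, (C,nl)→120400; best=6200 via (C,hash)
  {AD}: card=10000; try (D,hash)→4800, (A,merge)→6500, (D,merge)→6650, (A,hash)→7700, (D,nl_idx)→13600, (A,nl)→100250 …(+1); best=4800 via (D,hash)
  {BC}: card=12000; try (C,hash)→6200, (B,merge)→7300, (C,merge)→7400, (B,hash)→7800, (B,nl_idx)→15000, (B,nl)→120300 …(+1); best=6200 via (C,hash)
  {BD}: card=2500; try (D,hash)→4800, (B,nl_idx)→5000, (D,nl_idx)→6100, (B,merge)→6500, (D,merge)→6650, (B,hash)→7700 …(+2); best=4800 via (D,hash)
  {CD}: card=300; try (D,nl_idx)→3000, (D,hash)→4600, (C,merge)→5500, (D,merge)→5550, (C,hash)→5900, (C,nl)→75250 …(+1); best=3000 via (D,nl_idx)
  {ABC}: card=12000; try (B,hash)→19400, (C,hash)→21400, (A,hash)→25400, (B,nl_idx)→72200, (B,merge)→94200, (C,merge)→123000 …(+4); best=19400 via (B,hash)
  {ABD}: card=5000; try (A,hash)→14500, (D,hash)→20000, (B,hash)→22000, (A,merge)→41300, (D,nl_idx)→77000, (B,nl_idx)→99800 …(+5); best=14500 via (A,hash)
  {ACD}: card=600; try (A,merge)→10000, (A,hash)→10500, (D,hash)→16200, (C,hash)→20200, (D,nl_idx)→54800, (D,merge)→92450 …(+4); best=10000 via (A,merge)
  {BCD}: card=300; try (B,nl_idx)→6000, (B,merge)→10000, (B,hash)→10500, (C,hash)→12700, (D,hash)→22200, (C,merge)→40300 …(+5); best=6000 via (B,nl_idx)
  {ABCD}: card=30; try (A,merge)→13000, (A,hash)→13500, (B,nl_idx)→15430, (B,hash)→17800, (B,merge)→20600, (C,hash)→24900 …(+8); best=13000 via (A,merge)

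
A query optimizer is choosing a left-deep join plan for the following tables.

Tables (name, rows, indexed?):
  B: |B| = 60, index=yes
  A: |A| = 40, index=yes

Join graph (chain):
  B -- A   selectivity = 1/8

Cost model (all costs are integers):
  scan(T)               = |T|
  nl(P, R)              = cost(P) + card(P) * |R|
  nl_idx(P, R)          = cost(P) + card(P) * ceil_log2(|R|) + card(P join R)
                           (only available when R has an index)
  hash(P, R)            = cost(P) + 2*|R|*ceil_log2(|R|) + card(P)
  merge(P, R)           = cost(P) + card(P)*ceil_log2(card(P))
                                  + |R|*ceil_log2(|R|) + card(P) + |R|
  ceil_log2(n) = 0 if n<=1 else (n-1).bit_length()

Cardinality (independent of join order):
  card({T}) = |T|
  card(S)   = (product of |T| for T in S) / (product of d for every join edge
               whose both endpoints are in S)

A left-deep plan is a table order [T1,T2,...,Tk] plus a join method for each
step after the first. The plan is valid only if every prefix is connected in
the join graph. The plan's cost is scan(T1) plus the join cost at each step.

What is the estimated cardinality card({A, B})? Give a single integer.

Tables in S: A(40), B(60)
Edges inside S: B-A(d=8)
numerator = 40 * 60 = 2400
denominator = 8 = 8
card(S) = 2400 / 8 = 300

300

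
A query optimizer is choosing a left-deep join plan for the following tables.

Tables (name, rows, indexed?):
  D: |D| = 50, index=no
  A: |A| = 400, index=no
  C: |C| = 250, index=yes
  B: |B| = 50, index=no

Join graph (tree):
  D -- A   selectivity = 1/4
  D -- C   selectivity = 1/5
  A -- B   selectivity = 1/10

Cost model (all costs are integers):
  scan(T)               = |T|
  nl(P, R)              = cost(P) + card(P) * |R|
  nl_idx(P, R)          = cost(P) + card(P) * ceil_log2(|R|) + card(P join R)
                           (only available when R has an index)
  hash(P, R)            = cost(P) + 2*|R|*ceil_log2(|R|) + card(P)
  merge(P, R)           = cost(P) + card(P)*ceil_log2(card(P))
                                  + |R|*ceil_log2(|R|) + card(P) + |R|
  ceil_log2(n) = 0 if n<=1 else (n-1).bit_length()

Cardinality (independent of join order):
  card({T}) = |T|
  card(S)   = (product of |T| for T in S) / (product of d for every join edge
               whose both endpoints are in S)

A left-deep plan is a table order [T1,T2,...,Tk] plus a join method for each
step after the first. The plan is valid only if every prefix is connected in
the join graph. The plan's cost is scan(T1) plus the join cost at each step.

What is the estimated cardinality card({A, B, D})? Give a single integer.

Tables in S: A(400), B(50), D(50)
Edges inside S: D-A(d=4), A-B(d=10)
numerator = 400 * 50 * 50 = 1000000
denominator = 4 * 10 = 40
card(S) = 1000000 / 40 = 25000

25000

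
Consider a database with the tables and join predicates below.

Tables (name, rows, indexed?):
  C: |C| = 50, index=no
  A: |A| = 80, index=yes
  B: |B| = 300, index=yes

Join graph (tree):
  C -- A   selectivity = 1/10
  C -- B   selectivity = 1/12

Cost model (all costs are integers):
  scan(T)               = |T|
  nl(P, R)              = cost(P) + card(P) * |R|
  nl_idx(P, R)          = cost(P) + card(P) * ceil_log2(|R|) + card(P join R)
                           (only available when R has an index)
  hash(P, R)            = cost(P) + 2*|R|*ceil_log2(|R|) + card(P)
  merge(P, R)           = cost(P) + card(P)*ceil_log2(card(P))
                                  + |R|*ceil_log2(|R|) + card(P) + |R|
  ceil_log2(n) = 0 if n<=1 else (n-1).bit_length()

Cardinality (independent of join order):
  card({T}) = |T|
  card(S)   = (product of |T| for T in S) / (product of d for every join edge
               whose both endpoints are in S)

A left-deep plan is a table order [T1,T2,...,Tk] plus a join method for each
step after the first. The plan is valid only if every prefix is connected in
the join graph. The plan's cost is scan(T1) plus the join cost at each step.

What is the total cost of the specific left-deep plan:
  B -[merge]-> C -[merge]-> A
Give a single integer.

step 1: scan B: cost=300, card=300
step 2: join C via merge
    card(P join C) = 300*50/(12) = 1250
    cost = 300 + 300*9 + 50*6 + 300 + 50 = 3650
step 3: join A via merge
    card(P join A) = 1250*80/(10) = 10000
    cost = 3650 + 1250*11 + 80*7 + 1250 + 80 = 19290

19290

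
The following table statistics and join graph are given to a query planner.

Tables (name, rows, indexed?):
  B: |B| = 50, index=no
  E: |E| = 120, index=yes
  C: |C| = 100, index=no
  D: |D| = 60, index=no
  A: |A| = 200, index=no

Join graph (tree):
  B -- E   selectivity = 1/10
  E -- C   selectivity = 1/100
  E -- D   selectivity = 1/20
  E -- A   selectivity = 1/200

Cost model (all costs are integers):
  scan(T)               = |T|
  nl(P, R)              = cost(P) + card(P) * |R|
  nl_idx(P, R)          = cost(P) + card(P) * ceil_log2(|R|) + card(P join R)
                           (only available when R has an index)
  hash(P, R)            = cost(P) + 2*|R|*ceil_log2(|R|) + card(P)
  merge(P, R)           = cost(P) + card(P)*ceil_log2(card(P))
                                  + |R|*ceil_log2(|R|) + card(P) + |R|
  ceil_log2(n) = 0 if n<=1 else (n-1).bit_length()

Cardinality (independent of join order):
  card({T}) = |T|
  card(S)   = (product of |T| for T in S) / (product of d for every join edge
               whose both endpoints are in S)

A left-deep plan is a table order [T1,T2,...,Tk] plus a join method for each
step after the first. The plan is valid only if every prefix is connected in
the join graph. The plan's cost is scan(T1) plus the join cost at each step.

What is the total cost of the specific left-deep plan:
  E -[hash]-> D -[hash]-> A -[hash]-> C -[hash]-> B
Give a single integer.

7240

step 1: scan E: cost=120, card=120
step 2: join D via hash
    card(P join D) = 120*60/(20) = 360
    cost = 120 + 2*60*6 + 120 = 960
step 3: join A via hash
    card(P join A) = 360*200/(200) = 360
    cost = 960 + 2*200*8 + 360 = 4520
step 4: join C via hash
    card(P join C) = 360*100/(100) = 360
    cost = 4520 + 2*100*7 + 360 = 6280
step 5: join B via hash
    card(P join B) = 360*50/(10) = 1800
    cost = 6280 + 2*50*6 + 360 = 7240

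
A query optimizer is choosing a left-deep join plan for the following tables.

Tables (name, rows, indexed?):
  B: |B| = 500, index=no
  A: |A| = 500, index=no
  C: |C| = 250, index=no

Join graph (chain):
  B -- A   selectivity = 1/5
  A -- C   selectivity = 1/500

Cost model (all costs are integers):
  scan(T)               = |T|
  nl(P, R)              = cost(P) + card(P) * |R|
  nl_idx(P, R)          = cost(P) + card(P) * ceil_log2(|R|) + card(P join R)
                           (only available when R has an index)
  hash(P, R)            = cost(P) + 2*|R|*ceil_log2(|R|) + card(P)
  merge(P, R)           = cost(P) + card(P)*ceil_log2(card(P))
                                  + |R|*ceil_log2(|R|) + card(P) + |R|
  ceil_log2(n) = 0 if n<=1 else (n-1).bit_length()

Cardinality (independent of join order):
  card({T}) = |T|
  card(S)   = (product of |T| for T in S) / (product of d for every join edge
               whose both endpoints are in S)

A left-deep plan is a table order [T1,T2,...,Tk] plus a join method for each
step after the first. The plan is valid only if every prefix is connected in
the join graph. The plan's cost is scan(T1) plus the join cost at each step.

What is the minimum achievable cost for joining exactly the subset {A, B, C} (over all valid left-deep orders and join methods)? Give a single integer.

12250

Selinger DP over subsets of {A,B,C}:
  {B}: scan cost=500, card=500
  {A}: scan cost=500, card=500
  {C}: scan cost=250, card=250
  {AB}: card=50000; try (B,hash)→10000, (A,hash)→10000, (B,merge)→10500, (A,merge)→10500, (B,nl)→250500, (A,nl)→250500; best=10000 via (B,hash)
  {AC}: card=250; try (C,hash)→5000, (A,merge)→7500, (C,merge)→7750, (A,hash)→9500, (A,nl)→125250, (C,nl)→125500; best=5000 via (C,hash)
  {ABC}: card=25000; try (B,merge)→12250, (B,hash)→14250, (C,hash)→64000, (B,nl)→130000, (C,merge)→862250, (C,nl)→12510000; best=12250 via (B,merge)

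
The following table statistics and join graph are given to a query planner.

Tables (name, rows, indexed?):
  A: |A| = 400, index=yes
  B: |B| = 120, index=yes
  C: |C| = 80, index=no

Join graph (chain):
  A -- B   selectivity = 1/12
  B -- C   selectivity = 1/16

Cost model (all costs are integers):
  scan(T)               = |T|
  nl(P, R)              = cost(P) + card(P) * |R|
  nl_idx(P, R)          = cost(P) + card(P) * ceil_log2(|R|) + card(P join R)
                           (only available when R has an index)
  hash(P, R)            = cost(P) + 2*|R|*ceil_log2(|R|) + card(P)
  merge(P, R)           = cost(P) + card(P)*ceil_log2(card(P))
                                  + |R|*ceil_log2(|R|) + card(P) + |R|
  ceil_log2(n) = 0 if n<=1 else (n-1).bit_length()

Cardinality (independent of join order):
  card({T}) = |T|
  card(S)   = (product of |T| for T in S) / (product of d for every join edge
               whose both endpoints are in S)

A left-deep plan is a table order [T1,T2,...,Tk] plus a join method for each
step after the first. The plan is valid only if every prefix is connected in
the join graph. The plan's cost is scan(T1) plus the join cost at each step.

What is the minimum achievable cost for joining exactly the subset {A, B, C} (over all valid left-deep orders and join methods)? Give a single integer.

Selinger DP over subsets of {A,B,C}:
  {A}: scan cost=400, card=400
  {B}: scan cost=120, card=120
  {C}: scan cost=80, card=80
  {AB}: card=4000; try (B,hash)→2480, (A,merge)→5080, (A,nl_idx)→5200, (B,merge)→5360, (B,nl_idx)→7200, (A,hash)→7440 …(+2); best=2480 via (B,hash)
  {BC}: card=600; try (B,nl_idx)→1240, (C,hash)→1360, (B,merge)→1680, (C,merge)→1720, (B,hash)→1840, (B,nl)→9680 …(+1); best=1240 via (B,nl_idx)
  {ABC}: card=20000; try (C,hash)→7600, (A,hash)→9040, (A,merge)→11840, (A,nl_idx)→26640, (C,merge)→55120, (A,nl)→241240 …(+1); best=7600 via (C,hash)

7600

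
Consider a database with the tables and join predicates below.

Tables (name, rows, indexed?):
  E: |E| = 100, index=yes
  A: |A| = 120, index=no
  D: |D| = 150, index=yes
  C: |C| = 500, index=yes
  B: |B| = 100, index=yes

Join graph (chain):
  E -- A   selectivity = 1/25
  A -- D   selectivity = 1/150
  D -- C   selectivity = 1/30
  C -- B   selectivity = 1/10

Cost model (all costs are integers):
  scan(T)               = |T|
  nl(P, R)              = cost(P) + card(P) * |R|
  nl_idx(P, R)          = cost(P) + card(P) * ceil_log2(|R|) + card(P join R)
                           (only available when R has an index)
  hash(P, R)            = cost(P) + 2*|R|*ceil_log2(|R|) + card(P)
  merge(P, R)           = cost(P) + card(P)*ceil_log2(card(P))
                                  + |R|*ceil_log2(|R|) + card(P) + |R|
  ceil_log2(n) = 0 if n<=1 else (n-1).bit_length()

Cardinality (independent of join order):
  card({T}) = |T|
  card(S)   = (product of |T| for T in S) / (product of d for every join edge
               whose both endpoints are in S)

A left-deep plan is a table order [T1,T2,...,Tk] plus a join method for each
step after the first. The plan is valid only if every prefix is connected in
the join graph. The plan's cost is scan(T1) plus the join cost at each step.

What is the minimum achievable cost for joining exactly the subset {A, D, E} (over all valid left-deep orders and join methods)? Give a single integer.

2520

Selinger DP over subsets of {A,D,E}:
  {E}: scan cost=100, card=100
  {A}: scan cost=120, card=120
  {D}: scan cost=150, card=150
  {AE}: card=480; try (E,nl_idx)→1440, (E,hash)→1640, (A,merge)→1860, (E,merge)→1880, (A,hash)→1880, (A,nl)→12100 …(+1); best=1440 via (E,nl_idx)
  {AD}: card=120; try (D,nl_idx)→1200, (A,hash)→1980, (D,merge)→2430, (A,merge)→2460, (D,hash)→2640, (D,nl)→18120 …(+1); best=1200 via (D,nl_idx)
  {ADE}: card=480; try (E,nl_idx)→2520, (E,hash)→2720, (E,merge)→2960, (D,hash)→4320, (D,nl_idx)→5760, (D,merge)→7590 …(+2); best=2520 via (E,nl_idx)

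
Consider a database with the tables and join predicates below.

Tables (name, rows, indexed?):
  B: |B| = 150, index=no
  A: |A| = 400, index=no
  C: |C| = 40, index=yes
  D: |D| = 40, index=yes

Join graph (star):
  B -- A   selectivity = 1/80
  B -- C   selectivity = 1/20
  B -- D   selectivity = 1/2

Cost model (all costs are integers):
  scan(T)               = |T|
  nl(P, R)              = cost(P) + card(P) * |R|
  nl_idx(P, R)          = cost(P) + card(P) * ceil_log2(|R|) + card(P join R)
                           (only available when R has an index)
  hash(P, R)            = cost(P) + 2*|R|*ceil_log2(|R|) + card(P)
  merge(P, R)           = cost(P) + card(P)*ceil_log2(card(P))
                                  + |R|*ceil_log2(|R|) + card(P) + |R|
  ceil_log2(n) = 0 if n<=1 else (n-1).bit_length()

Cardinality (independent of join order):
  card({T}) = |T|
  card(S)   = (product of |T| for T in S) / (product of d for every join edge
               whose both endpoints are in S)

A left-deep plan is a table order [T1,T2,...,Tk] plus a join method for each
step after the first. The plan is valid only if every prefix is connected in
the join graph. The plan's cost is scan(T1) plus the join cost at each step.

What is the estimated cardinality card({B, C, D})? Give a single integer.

6000

Tables in S: B(150), C(40), D(40)
Edges inside S: B-C(d=20), B-D(d=2)
numerator = 150 * 40 * 40 = 240000
denominator = 20 * 2 = 40
card(S) = 240000 / 40 = 6000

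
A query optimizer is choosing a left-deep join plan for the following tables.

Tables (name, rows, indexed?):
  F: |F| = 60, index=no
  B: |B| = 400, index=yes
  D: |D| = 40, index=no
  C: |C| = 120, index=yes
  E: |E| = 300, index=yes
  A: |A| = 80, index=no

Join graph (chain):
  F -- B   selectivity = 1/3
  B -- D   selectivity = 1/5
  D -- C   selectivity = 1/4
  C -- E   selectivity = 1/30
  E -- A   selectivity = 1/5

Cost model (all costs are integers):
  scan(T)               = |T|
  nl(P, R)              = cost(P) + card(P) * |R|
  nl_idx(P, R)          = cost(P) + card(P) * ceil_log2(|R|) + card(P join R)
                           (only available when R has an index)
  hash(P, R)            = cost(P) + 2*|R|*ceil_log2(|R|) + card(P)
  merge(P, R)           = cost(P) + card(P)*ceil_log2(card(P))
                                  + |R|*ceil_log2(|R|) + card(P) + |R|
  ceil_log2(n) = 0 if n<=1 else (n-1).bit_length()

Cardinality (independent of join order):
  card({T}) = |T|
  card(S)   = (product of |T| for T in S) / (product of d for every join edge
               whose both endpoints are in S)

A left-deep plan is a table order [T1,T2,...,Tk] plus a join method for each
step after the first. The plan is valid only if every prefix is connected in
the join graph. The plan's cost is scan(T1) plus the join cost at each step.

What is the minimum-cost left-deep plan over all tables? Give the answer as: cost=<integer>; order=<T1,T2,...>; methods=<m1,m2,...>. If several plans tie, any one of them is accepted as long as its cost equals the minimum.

Selinger DP (subsets sized 1..n):
  {F}: scan cost=60, card=60
  {B}: scan cost=400, card=400
  {D}: scan cost=40, card=40
  {C}: scan cost=120, card=120
  {E}: scan cost=300, card=300
  {A}: scan cost=80, card=80
  {BF}: card=8000; try (F,hash)→1520, (B,merge)→4480, (F,merge)→4820, (B,hash)→7320, (B,nl_idx)→8600, (B,nl)→24060 …(+1); best=1520 via (F,hash)
  {BD}: card=3200; try (D,hash)→1280, (B,nl_idx)→3600, (B,merge)→4320, (D,merge)→4680, (B,hash)→7280, (B,nl)→16040 …(+1); best=1280 via (D,hash)
  {CD}: card=1200; try (D,hash)→720, (C,merge)→1280, (D,merge)→1360, (C,nl_idx)→1520, (C,hash)→1760, (C,nl)→4840 …(+1); best=720 via (D,hash)
  {CE}: card=1200; try (C,hash)→2280, (E,nl_idx)→2400, (C,nl_idx)→3600, (E,merge)→4080, (C,merge)→4260, (E,hash)→5640 …(+2); best=2280 via (C,hash)
  {AE}: card=4800; try (A,hash)→1720, (E,merge)→3720, (A,merge)→3940, (E,hash)→5560, (E,nl_idx)→5600, (E,nl)→24080 …(+1); best=1720 via (A,hash)
  {BDF}: card=64000; try (F,hash)→5200, (D,hash)→10000, (F,merge)→43300, (D,merge)→113800, (F,nl)→193280, (D,nl)→321520; best=5200 via (F,hash)
  {BCD}: card=96000; try (C,hash)→6160, (B,hash)→9120, (B,merge)→19120, (C,merge)→43840, (B,nl_idx)→107520, (C,nl_idx)→119680 …(+2); best=6160 via (C,hash)
  {CDE}: card=12000; try (D,hash)→3960, (E,hash)→7320, (D,merge)→16960, (E,merge)→18120, (E,nl_idx)→23520, (D,nl)→50280 …(+1); best=3960 via (D,hash)
  {ACE}: card=19200; try (A,hash)→4600, (C,hash)→8200, (A,merge)→17320, (C,nl_idx)→54520, (C,merge)→69880, (A,nl)→98280 …(+1); best=4600 via (A,hash)
  {BCDF}: card=1920000; try (C,hash)→70880, (F,hash)→102880, (C,merge)→1094160, (F,merge)→1734580, (C,nl_idx)→2373200, (F,nl)→5766160 …(+1); best=70880 via (C,hash)
  {BCDE}: card=960000; try (B,hash)→23160, (E,hash)→107560, (B,merge)→187960, (B,nl_idx)→1071960, (E,merge)→1737160, (E,nl_idx)→1830160 …(+2); best=23160 via (B,hash)
  {ACDE}: card=192000; try (A,hash)→17080, (D,hash)→24280, (A,merge)→184600, (D,merge)→312080, (D,nl)→772600, (A,nl)→963960; best=17080 via (A,hash)
  {BCDEF}: card=19200000; try (F,hash)→983880, (E,hash)→1996280, (F,merge)→20183580, (E,nl_idx)→36550880, (E,merge)→42313880, (F,nl)→57623160 …(+1); best=983880 via (F,hash)
  {ABCDE}: card=15360000; try (B,hash)→216280, (A,hash)→984280, (B,merge)→3669080, (B,nl_idx)→17105080, (A,merge)→20183800, (B,nl)→76817080 …(+1); best=216280 via (B,hash)
  {ABCDEF}: card=307200000; try (F,hash)→15577000, (A,hash)→20185000, (F,merge)→384216700, (A,merge)→500184520, (F,nl)→921816280, (A,nl)→1536983880; best=15577000 via (F,hash)

cost=15577000; order=E,C,D,A,B,F; methods=hash,hash,hash,hash,hash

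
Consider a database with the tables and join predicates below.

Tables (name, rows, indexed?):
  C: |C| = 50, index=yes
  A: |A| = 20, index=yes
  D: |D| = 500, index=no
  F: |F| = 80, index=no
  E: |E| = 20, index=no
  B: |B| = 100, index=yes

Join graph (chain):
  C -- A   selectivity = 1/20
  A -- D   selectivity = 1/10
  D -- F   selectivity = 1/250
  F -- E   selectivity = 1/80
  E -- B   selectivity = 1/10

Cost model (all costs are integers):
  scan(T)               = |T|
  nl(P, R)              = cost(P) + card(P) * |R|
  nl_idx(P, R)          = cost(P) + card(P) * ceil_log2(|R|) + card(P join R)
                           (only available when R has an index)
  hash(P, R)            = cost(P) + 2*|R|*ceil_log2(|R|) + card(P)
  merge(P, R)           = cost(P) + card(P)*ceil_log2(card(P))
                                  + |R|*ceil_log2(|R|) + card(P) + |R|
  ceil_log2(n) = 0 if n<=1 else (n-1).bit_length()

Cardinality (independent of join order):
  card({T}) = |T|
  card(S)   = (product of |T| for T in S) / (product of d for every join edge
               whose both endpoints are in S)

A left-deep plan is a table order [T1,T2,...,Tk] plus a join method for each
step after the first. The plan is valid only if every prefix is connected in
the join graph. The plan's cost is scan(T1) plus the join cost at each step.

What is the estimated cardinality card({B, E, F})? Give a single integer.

200

Tables in S: B(100), E(20), F(80)
Edges inside S: F-E(d=80), E-B(d=10)
numerator = 100 * 20 * 80 = 160000
denominator = 80 * 10 = 800
card(S) = 160000 / 800 = 200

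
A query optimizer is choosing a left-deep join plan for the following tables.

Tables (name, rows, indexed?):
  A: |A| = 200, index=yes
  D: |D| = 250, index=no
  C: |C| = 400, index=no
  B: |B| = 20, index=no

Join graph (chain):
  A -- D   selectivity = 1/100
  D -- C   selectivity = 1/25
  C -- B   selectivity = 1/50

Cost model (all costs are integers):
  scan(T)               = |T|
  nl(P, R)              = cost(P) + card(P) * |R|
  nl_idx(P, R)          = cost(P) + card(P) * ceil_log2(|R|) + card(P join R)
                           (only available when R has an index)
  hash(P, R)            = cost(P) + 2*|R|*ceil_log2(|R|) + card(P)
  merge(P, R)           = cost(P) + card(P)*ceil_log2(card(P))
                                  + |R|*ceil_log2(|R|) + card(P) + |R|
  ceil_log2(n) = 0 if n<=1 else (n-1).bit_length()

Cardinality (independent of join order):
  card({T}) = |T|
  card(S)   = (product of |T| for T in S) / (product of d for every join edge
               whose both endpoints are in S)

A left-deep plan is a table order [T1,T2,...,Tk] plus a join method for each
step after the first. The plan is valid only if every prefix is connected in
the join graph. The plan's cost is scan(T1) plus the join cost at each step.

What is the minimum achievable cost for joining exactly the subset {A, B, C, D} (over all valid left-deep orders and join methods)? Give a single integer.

9490

Selinger DP over subsets of {A,B,C,D}:
  {A}: scan cost=200, card=200
  {D}: scan cost=250, card=250
  {C}: scan cost=400, card=400
  {B}: scan cost=20, card=20
  {AD}: card=500; try (A,nl_idx)→2750, (A,hash)→3700, (D,merge)→4250, (A,merge)→4300, (D,hash)→4400, (D,nl)→50200 …(+1); best=2750 via (A,nl_idx)
  {CD}: card=4000; try (D,hash)→4800, (C,merge)→6500, (D,merge)→6650, (C,hash)→7700, (C,nl)→100250, (D,nl)→100400; best=4800 via (D,hash)
  {BC}: card=160; try (B,hash)→1000, (C,merge)→4140, (B,merge)→4520, (C,hash)→7240, (C,nl)→8020, (B,nl)→8400; best=1000 via (B,hash)
  {ACD}: card=8000; try (C,hash)→10450, (C,merge)→11750, (A,hash)→12000, (A,nl_idx)→44800, (A,merge)→58600, (C,nl)→202750 …(+1); best=10450 via (C,hash)
  {BCD}: card=1600; try (D,merge)→4690, (D,hash)→5160, (B,hash)→9000, (D,nl)→41000, (B,merge)→56920, (B,nl)→84800; best=4690 via (D,merge)
  {ABCD}: card=3200; try (A,hash)→9490, (B,hash)→18650, (A,nl_idx)→20690, (A,merge)→25690, (B,merge)→122570, (B,nl)→170450 …(+1); best=9490 via (A,hash)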